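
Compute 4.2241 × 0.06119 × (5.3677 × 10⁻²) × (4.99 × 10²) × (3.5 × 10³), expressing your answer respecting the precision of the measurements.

4.2241 × 0.06119 × (5.3677 × 10⁻²) × (4.99 × 10²) × (3.5 × 10³) = 24231.0073507…
Multiplication/division keeps the fewest significant figures: 4.2241 → 5 s.f., 0.06119 → 4 s.f., 5.3677 × 10⁻² → 5 s.f., 4.99 × 10² → 3 s.f., 3.5 × 10³ → 2 s.f.; limit is 2.
Rounded to 2 significant figures: 2.4 × 10⁴.

2.4 × 10⁴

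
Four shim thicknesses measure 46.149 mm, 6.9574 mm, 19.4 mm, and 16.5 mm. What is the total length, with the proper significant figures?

46.149 mm + 6.9574 mm + 19.4 mm + 16.5 mm = 89.0064 mm.
Addition/subtraction keeps the fewest decimal places: 46.149 → 3 decimal places, 6.9574 → 4 decimal places, 19.4 → 1 decimal place, 16.5 → 1 decimal place; limit is 1.
Rounded to 1 decimal place: 89.0 mm.

89.0 mm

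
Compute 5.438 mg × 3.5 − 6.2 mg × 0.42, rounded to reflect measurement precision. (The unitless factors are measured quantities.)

16 mg

5.438 × 3.5 = 19.033 → 19 mg (2 s.f., last digit at the 10^0 place).
6.2 × 0.42 = 2.604 → 2.6 mg (2 s.f., last digit at the 10^-1 place).
Difference: 16.429 mg; keep the coarser place, 10^0.
Result: 16 mg.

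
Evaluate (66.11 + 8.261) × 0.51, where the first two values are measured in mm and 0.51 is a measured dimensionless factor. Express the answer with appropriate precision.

38 mm

66.11 mm + 8.261 mm = 74.371 mm; the sum is limited to 2 decimal places (4 s.f.).
Carrying full precision, 74.371 × 0.51 = 37.92921 mm; 0.51 has 2 s.f., so the result keeps min(4, 2) = 2 s.f.
Rounded to 2 significant figures: 38 mm.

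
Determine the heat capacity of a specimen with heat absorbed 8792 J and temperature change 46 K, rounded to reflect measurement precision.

1.9 × 10^2 J/K

heat capacity = 8792 J ÷ 46 K = 191.130434783… J/K.
8792 has 4 significant figures; 46 has 2.
Division/multiplication keeps the fewest: 2 significant figures.
Rounded: 1.9 × 10^2 J/K.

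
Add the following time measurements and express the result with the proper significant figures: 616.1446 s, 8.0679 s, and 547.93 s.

1172.14 s

616.1446 s + 8.0679 s + 547.93 s = 1172.1425 s.
Addition/subtraction keeps the fewest decimal places: 616.1446 → 4 decimal places, 8.0679 → 4 decimal places, 547.93 → 2 decimal places; limit is 2.
Rounded to 2 decimal places: 1172.14 s.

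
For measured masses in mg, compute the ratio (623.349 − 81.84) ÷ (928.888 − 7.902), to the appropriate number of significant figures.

623.349 − 81.84 = 541.509, limited to 2 d.p. → 5 s.f.; 928.888 − 7.902 = 920.986, limited to 3 d.p. → 6 s.f.
Carrying full precision, 541.509 ÷ 920.986 = 0.587966592326…; keep min(5, 6) = 5 s.f.
Rounded to 5 significant figures: 0.58797.

0.58797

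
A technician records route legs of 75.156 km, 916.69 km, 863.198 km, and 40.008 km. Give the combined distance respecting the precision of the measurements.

1895.05 km

75.156 km + 916.69 km + 863.198 km + 40.008 km = 1895.052 km.
Addition/subtraction keeps the fewest decimal places: 75.156 → 3 decimal places, 916.69 → 2 decimal places, 863.198 → 3 decimal places, 40.008 → 3 decimal places; limit is 2.
Rounded to 2 decimal places: 1895.05 km.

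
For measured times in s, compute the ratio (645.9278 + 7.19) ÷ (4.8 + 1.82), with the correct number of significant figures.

645.9278 + 7.19 = 653.1178, limited to 2 d.p. → 5 s.f.; 4.8 + 1.82 = 6.62, limited to 1 d.p. → 2 s.f.
Carrying full precision, 653.1178 ÷ 6.62 = 98.6582779456…; keep min(5, 2) = 2 s.f.
Rounded to 2 significant figures: 99.

99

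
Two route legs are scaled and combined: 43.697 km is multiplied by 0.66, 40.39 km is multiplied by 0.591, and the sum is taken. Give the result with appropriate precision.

53 km

43.697 × 0.66 = 28.84002 → 29 km (2 s.f., last digit at the 10^0 place).
40.39 × 0.591 = 23.87049 → 23.9 km (3 s.f., last digit at the 10^-1 place).
Sum: 52.71051 km; keep the coarser place, 10^0.
Result: 53 km.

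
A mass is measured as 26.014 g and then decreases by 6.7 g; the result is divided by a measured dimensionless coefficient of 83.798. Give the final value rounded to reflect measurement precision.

26.014 g − 6.7 g = 19.314 g; the difference is limited to 1 decimal place (3 s.f.).
Carrying full precision, 19.314 ÷ 83.798 = 0.230482827752… g; 83.798 has 5 s.f., so the result keeps min(3, 5) = 3 s.f.
Rounded to 3 significant figures: 0.230 g.

0.230 g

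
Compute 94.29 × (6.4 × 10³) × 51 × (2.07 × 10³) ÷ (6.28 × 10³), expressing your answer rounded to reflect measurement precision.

1.0 × 10⁷

94.29 × (6.4 × 10³) × 51 × (2.07 × 10³) ÷ (6.28 × 10³) = 10144402.8535…
Multiplication/division keeps the fewest significant figures: 94.29 → 4 s.f., 6.4 × 10³ → 2 s.f., 51 → 2 s.f., 2.07 × 10³ → 3 s.f., 6.28 × 10³ → 3 s.f.; limit is 2.
Rounded to 2 significant figures: 1.0 × 10⁷.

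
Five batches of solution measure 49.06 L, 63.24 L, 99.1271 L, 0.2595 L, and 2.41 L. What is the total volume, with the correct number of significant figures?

214.10 L

49.06 L + 63.24 L + 99.1271 L + 0.2595 L + 2.41 L = 214.0966 L.
Addition/subtraction keeps the fewest decimal places: 49.06 → 2 decimal places, 63.24 → 2 decimal places, 99.1271 → 4 decimal places, 0.2595 → 4 decimal places, 2.41 → 2 decimal places; limit is 2.
Rounded to 2 decimal places: 214.10 L.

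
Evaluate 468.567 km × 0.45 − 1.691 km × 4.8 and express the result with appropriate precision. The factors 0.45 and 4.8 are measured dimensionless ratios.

2.0 × 10² km

468.567 × 0.45 = 210.85515 → 2.1 × 10² km (2 s.f., last digit at the 10^1 place).
1.691 × 4.8 = 8.1168 → 8.1 km (2 s.f., last digit at the 10^-1 place).
Difference: 202.73835 km; keep the coarser place, 10^1.
Result: 2.0 × 10² km.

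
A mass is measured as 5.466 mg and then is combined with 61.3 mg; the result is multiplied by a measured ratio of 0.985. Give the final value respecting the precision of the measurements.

5.466 mg + 61.3 mg = 66.766 mg; the sum is limited to 1 decimal place (3 s.f.).
Carrying full precision, 66.766 × 0.985 = 65.76451 mg; 0.985 has 3 s.f., so the result keeps min(3, 3) = 3 s.f.
Rounded to 3 significant figures: 65.8 mg.

65.8 mg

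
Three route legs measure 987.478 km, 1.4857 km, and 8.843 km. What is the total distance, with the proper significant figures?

997.807 km

987.478 km + 1.4857 km + 8.843 km = 997.8067 km.
Addition/subtraction keeps the fewest decimal places: 987.478 → 3 decimal places, 1.4857 → 4 decimal places, 8.843 → 3 decimal places; limit is 3.
Rounded to 3 decimal places: 997.807 km.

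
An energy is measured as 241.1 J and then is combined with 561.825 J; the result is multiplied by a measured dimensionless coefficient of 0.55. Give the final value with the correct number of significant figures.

241.1 J + 561.825 J = 802.925 J; the sum is limited to 1 decimal place (4 s.f.).
Carrying full precision, 802.925 × 0.55 = 441.60875 J; 0.55 has 2 s.f., so the result keeps min(4, 2) = 2 s.f.
Rounded to 2 significant figures: 4.4 × 10² J.

4.4 × 10² J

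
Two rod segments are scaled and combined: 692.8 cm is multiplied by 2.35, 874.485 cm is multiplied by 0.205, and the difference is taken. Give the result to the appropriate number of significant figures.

1.45 × 10³ cm

692.8 × 2.35 = 1628.08 → 1.63 × 10³ cm (3 s.f., last digit at the 10^1 place).
874.485 × 0.205 = 179.269425 → 179 cm (3 s.f., last digit at the 10^0 place).
Difference: 1448.810575 cm; keep the coarser place, 10^1.
Result: 1.45 × 10³ cm.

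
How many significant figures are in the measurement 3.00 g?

3

3.00: trailing zeros after a decimal point are significant.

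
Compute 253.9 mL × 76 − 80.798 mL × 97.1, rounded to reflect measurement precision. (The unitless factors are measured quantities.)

253.9 × 76 = 19296.4 → 1.9 × 10^4 mL (2 s.f., last digit at the 10^3 place).
80.798 × 97.1 = 7845.4858 → 7.85 × 10^3 mL (3 s.f., last digit at the 10^1 place).
Difference: 11450.9142 mL; keep the coarser place, 10^3.
Result: 1.1 × 10^4 mL.

1.1 × 10^4 mL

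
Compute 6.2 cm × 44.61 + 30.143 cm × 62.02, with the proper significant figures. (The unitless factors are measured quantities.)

2.15 × 10³ cm

6.2 × 44.61 = 276.582 → 2.8 × 10² cm (2 s.f., last digit at the 10^1 place).
30.143 × 62.02 = 1869.46886 → 1.869 × 10³ cm (4 s.f., last digit at the 10^0 place).
Sum: 2146.05086 cm; keep the coarser place, 10^1.
Result: 2.15 × 10³ cm.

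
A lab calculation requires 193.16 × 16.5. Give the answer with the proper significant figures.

3.19 × 10³

193.16 × 16.5 = 3187.14
Multiplication/division keeps the fewest significant figures: 193.16 → 5 s.f., 16.5 → 3 s.f.; limit is 3.
Rounded to 3 significant figures: 3.19 × 10³.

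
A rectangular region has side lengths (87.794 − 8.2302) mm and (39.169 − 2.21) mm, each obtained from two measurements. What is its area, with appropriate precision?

2941 mm²

87.794 − 8.2302 = 79.5638, limited to 3 d.p. → 5 s.f.; 39.169 − 2.21 = 36.959, limited to 2 d.p. → 4 s.f.
Carrying full precision, 79.5638 × 36.959 = 2940.5984842; keep min(5, 4) = 4 s.f.
Rounded to 4 significant figures: 2941 mm².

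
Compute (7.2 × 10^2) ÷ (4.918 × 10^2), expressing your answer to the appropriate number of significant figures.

1.5

(7.2 × 10^2) ÷ (4.918 × 10^2) = 1.46400976007…
Multiplication/division keeps the fewest significant figures: 7.2 × 10^2 → 2 s.f., 4.918 × 10^2 → 4 s.f.; limit is 2.
Rounded to 2 significant figures: 1.5.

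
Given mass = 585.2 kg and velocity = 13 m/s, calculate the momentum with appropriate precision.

7.6 × 10³ kg·m/s

momentum = 585.2 kg × 13 m/s = 7607.6 kg·m/s.
585.2 has 4 significant figures; 13 has 2.
Division/multiplication keeps the fewest: 2 significant figures.
Rounded: 7.6 × 10³ kg·m/s.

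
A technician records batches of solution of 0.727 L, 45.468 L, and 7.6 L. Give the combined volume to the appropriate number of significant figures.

0.727 L + 45.468 L + 7.6 L = 53.795 L.
Addition/subtraction keeps the fewest decimal places: 0.727 → 3 decimal places, 45.468 → 3 decimal places, 7.6 → 1 decimal place; limit is 1.
Rounded to 1 decimal place: 53.8 L.

53.8 L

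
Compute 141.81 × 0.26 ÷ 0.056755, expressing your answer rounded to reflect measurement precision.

6.5 × 10^2

141.81 × 0.26 ÷ 0.056755 = 649.644965201…
Multiplication/division keeps the fewest significant figures: 141.81 → 5 s.f., 0.26 → 2 s.f., 0.056755 → 5 s.f.; limit is 2.
Rounded to 2 significant figures: 6.5 × 10^2.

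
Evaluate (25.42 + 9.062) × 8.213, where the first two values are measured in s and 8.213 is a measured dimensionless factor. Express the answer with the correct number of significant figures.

25.42 s + 9.062 s = 34.482 s; the sum is limited to 2 decimal places (4 s.f.).
Carrying full precision, 34.482 × 8.213 = 283.200666 s; 8.213 has 4 s.f., so the result keeps min(4, 4) = 4 s.f.
Rounded to 4 significant figures: 283.2 s.

283.2 s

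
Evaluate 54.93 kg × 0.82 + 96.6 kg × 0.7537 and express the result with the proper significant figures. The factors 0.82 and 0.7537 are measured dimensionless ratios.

54.93 × 0.82 = 45.0426 → 45 kg (2 s.f., last digit at the 10^0 place).
96.6 × 0.7537 = 72.80742 → 72.8 kg (3 s.f., last digit at the 10^-1 place).
Sum: 117.85002 kg; keep the coarser place, 10^0.
Result: 118 kg.

118 kg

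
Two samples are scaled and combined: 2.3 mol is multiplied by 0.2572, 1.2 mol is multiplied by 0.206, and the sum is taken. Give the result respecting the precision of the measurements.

0.84 mol

2.3 × 0.2572 = 0.59156 → 5.9 × 10^-1 mol (2 s.f., last digit at the 10^-2 place).
1.2 × 0.206 = 0.2472 → 0.25 mol (2 s.f., last digit at the 10^-2 place).
Sum: 0.83876 mol; keep the coarser place, 10^-2.
Result: 0.84 mol.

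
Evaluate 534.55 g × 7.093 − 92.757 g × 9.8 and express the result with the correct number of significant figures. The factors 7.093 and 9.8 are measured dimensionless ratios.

534.55 × 7.093 = 3791.56315 → 3792 g (4 s.f., last digit at the 10^0 place).
92.757 × 9.8 = 909.0186 → 9.1 × 10^2 g (2 s.f., last digit at the 10^1 place).
Difference: 2882.54455 g; keep the coarser place, 10^1.
Result: 2.88 × 10^3 g.

2.88 × 10^3 g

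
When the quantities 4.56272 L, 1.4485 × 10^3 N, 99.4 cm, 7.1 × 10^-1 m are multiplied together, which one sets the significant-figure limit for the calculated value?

4.56272 L → 6 s.f.; 1.4485 × 10^3 N → 5 s.f.; 99.4 cm → 3 s.f.; 7.1 × 10^-1 m → 2 s.f.
The fewest is 2 significant figures, from 7.1 × 10^-1 m.

7.1 × 10^-1 m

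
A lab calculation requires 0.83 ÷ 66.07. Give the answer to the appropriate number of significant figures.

0.013

0.83 ÷ 66.07 = 0.0125624337824…
Multiplication/division keeps the fewest significant figures: 0.83 → 2 s.f., 66.07 → 4 s.f.; limit is 2.
Rounded to 2 significant figures: 0.013.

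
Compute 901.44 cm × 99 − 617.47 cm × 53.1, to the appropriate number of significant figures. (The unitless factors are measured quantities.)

5.6 × 10⁴ cm

901.44 × 99 = 89242.56 → 8.9 × 10⁴ cm (2 s.f., last digit at the 10^3 place).
617.47 × 53.1 = 32787.657 → 3.28 × 10⁴ cm (3 s.f., last digit at the 10^2 place).
Difference: 56454.903 cm; keep the coarser place, 10^3.
Result: 5.6 × 10⁴ cm.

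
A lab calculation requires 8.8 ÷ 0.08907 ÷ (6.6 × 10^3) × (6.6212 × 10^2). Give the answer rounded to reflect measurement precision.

9.9

8.8 ÷ 0.08907 ÷ (6.6 × 10^3) × (6.6212 × 10^2) = 9.9116051046…
Multiplication/division keeps the fewest significant figures: 8.8 → 2 s.f., 0.08907 → 4 s.f., 6.6 × 10^3 → 2 s.f., 6.6212 × 10^2 → 5 s.f.; limit is 2.
Rounded to 2 significant figures: 9.9.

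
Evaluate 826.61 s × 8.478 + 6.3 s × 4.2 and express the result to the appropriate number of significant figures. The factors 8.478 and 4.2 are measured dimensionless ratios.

826.61 × 8.478 = 7007.99958 → 7008 s (4 s.f., last digit at the 10^0 place).
6.3 × 4.2 = 26.46 → 26 s (2 s.f., last digit at the 10^0 place).
Sum: 7034.45958 s; keep the coarser place, 10^0.
Result: 7034 s.

7034 s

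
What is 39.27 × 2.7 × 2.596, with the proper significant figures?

2.8 × 10^2

39.27 × 2.7 × 2.596 = 275.251284
Multiplication/division keeps the fewest significant figures: 39.27 → 4 s.f., 2.7 → 2 s.f., 2.596 → 4 s.f.; limit is 2.
Rounded to 2 significant figures: 2.8 × 10^2.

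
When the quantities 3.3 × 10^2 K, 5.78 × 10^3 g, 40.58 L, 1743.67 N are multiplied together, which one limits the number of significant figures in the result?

3.3 × 10^2 K → 2 s.f.; 5.78 × 10^3 g → 3 s.f.; 40.58 L → 4 s.f.; 1743.67 N → 6 s.f.
The fewest is 2 significant figures, from 3.3 × 10^2 K.

3.3 × 10^2 K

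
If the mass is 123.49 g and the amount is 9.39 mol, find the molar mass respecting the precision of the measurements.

13.2 g/mol

molar mass = 123.49 g ÷ 9.39 mol = 13.1512247071… g/mol.
123.49 has 5 significant figures; 9.39 has 3.
Division/multiplication keeps the fewest: 3 significant figures.
Rounded: 13.2 g/mol.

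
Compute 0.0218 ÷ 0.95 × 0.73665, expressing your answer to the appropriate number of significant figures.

0.017

0.0218 ÷ 0.95 × 0.73665 = 0.0169041789474…
Multiplication/division keeps the fewest significant figures: 0.0218 → 3 s.f., 0.95 → 2 s.f., 0.73665 → 5 s.f.; limit is 2.
Rounded to 2 significant figures: 0.017.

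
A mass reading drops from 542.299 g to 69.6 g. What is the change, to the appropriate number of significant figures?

472.7 g

542.299 g − 69.6 g = 472.699 g.
Addition/subtraction keeps the fewest decimal places: 542.299 → 3 decimal places, 69.6 → 1 decimal place; limit is 1.
Rounded to 1 decimal place: 472.7 g.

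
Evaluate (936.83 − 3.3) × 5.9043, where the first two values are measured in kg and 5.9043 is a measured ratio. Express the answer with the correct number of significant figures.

5.512 × 10³ kg

936.83 kg − 3.3 kg = 933.53 kg; the difference is limited to 1 decimal place (4 s.f.).
Carrying full precision, 933.53 × 5.9043 = 5511.841179 kg; 5.9043 has 5 s.f., so the result keeps min(4, 5) = 4 s.f.
Rounded to 4 significant figures: 5.512 × 10³ kg.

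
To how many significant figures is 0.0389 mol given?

3

0.0389: leading zeros are not significant.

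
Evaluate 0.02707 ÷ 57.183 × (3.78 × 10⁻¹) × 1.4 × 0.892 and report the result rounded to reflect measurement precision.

2.2 × 10⁻⁴

0.02707 ÷ 57.183 × (3.78 × 10⁻¹) × 1.4 × 0.892 = 0.000223463197943…
Multiplication/division keeps the fewest significant figures: 0.02707 → 4 s.f., 57.183 → 5 s.f., 3.78 × 10⁻¹ → 3 s.f., 1.4 → 2 s.f., 0.892 → 3 s.f.; limit is 2.
Rounded to 2 significant figures: 2.2 × 10⁻⁴.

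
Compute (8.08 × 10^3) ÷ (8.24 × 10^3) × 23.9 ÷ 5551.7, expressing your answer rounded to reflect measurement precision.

0.00422

(8.08 × 10^3) ÷ (8.24 × 10^3) × 23.9 ÷ 5551.7 = 0.00422139566801…
Multiplication/division keeps the fewest significant figures: 8.08 × 10^3 → 3 s.f., 8.24 × 10^3 → 3 s.f., 23.9 → 3 s.f., 5551.7 → 5 s.f.; limit is 3.
Rounded to 3 significant figures: 0.00422.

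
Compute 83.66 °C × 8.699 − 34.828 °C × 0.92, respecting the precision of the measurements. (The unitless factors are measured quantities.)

696 °C

83.66 × 8.699 = 727.75834 → 7.278 × 10² °C (4 s.f., last digit at the 10^-1 place).
34.828 × 0.92 = 32.04176 → 32 °C (2 s.f., last digit at the 10^0 place).
Difference: 695.71658 °C; keep the coarser place, 10^0.
Result: 696 °C.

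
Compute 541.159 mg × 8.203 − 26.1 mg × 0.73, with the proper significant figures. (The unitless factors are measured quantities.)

4.420 × 10³ mg

541.159 × 8.203 = 4439.127277 → 4439 mg (4 s.f., last digit at the 10^0 place).
26.1 × 0.73 = 19.053 → 19 mg (2 s.f., last digit at the 10^0 place).
Difference: 4420.074277 mg; keep the coarser place, 10^0.
Result: 4.420 × 10³ mg.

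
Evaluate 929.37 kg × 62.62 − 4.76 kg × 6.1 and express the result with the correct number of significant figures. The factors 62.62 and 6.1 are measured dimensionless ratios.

929.37 × 62.62 = 58197.1494 → 5.820 × 10⁴ kg (4 s.f., last digit at the 10^1 place).
4.76 × 6.1 = 29.036 → 29 kg (2 s.f., last digit at the 10^0 place).
Difference: 58168.1134 kg; keep the coarser place, 10^1.
Result: 5.817 × 10⁴ kg.

5.817 × 10⁴ kg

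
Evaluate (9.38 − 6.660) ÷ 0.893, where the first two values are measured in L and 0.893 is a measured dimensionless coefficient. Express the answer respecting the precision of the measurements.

9.38 L − 6.660 L = 2.720 L; the difference is limited to 2 decimal places (3 s.f.).
Carrying full precision, 2.720 ÷ 0.893 = 3.04591265398… L; 0.893 has 3 s.f., so the result keeps min(3, 3) = 3 s.f.
Rounded to 3 significant figures: 3.05 L.

3.05 L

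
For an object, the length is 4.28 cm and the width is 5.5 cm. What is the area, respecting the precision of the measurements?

24 cm²

area = 4.28 cm × 5.5 cm = 23.54 cm².
4.28 has 3 significant figures; 5.5 has 2.
Division/multiplication keeps the fewest: 2 significant figures.
Rounded: 24 cm².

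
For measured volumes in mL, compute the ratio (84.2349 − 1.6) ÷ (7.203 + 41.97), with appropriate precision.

84.2349 − 1.6 = 82.6349, limited to 1 d.p. → 3 s.f.; 7.203 + 41.97 = 49.173, limited to 2 d.p. → 4 s.f.
Carrying full precision, 82.6349 ÷ 49.173 = 1.68049336018…; keep min(3, 4) = 3 s.f.
Rounded to 3 significant figures: 1.68.

1.68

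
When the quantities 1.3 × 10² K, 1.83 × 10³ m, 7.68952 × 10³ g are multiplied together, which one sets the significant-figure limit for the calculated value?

1.3 × 10² K

1.3 × 10² K → 2 s.f.; 1.83 × 10³ m → 3 s.f.; 7.68952 × 10³ g → 6 s.f.
The fewest is 2 significant figures, from 1.3 × 10² K.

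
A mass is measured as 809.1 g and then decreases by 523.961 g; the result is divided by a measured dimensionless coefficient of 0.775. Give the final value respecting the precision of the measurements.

368 g

809.1 g − 523.961 g = 285.139 g; the difference is limited to 1 decimal place (4 s.f.).
Carrying full precision, 285.139 ÷ 0.775 = 367.921290323… g; 0.775 has 3 s.f., so the result keeps min(4, 3) = 3 s.f.
Rounded to 3 significant figures: 368 g.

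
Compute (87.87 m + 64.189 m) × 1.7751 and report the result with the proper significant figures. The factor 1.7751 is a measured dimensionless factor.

269.92 m

87.87 m + 64.189 m = 152.059 m; the sum is limited to 2 decimal places (5 s.f.).
Carrying full precision, 152.059 × 1.7751 = 269.9199309 m; 1.7751 has 5 s.f., so the result keeps min(5, 5) = 5 s.f.
Rounded to 5 significant figures: 269.92 m.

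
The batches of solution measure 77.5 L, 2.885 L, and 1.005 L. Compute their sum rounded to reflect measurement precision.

77.5 L + 2.885 L + 1.005 L = 81.390 L.
Addition/subtraction keeps the fewest decimal places: 77.5 → 1 decimal place, 2.885 → 3 decimal places, 1.005 → 3 decimal places; limit is 1.
Rounded to 1 decimal place: 81.4 L.

81.4 L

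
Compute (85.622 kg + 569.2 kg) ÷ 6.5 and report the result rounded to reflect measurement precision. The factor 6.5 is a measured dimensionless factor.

85.622 kg + 569.2 kg = 654.822 kg; the sum is limited to 1 decimal place (4 s.f.).
Carrying full precision, 654.822 ÷ 6.5 = 100.741846154… kg; 6.5 has 2 s.f., so the result keeps min(4, 2) = 2 s.f.
Rounded to 2 significant figures: 1.0 × 10² kg.

1.0 × 10² kg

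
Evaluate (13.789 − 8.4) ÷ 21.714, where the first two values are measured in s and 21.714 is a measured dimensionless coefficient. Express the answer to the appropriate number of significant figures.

0.25 s

13.789 s − 8.4 s = 5.389 s; the difference is limited to 1 decimal place (2 s.f.).
Carrying full precision, 5.389 ÷ 21.714 = 0.248180897117… s; 21.714 has 5 s.f., so the result keeps min(2, 5) = 2 s.f.
Rounded to 2 significant figures: 0.25 s.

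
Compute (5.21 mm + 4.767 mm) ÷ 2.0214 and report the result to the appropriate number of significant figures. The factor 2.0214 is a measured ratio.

5.21 mm + 4.767 mm = 9.977 mm; the sum is limited to 2 decimal places (3 s.f.).
Carrying full precision, 9.977 ÷ 2.0214 = 4.93568813693… mm; 2.0214 has 5 s.f., so the result keeps min(3, 5) = 3 s.f.
Rounded to 3 significant figures: 4.94 mm.

4.94 mm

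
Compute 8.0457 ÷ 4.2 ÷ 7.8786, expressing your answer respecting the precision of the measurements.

8.0457 ÷ 4.2 ÷ 7.8786 = 0.243145083789…
Multiplication/division keeps the fewest significant figures: 8.0457 → 5 s.f., 4.2 → 2 s.f., 7.8786 → 5 s.f.; limit is 2.
Rounded to 2 significant figures: 0.24.

0.24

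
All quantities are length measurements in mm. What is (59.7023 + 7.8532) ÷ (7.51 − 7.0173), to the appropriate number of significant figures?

1.4 × 10^2

59.7023 + 7.8532 = 67.5555, limited to 4 d.p. → 6 s.f.; 7.51 − 7.0173 = 0.4927, limited to 2 d.p. → 2 s.f.
Carrying full precision, 67.5555 ÷ 0.4927 = 137.112847575…; keep min(6, 2) = 2 s.f.
Rounded to 2 significant figures: 1.4 × 10^2.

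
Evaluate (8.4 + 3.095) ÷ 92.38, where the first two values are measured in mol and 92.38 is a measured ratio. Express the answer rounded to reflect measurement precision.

0.124 mol

8.4 mol + 3.095 mol = 11.495 mol; the sum is limited to 1 decimal place (3 s.f.).
Carrying full precision, 11.495 ÷ 92.38 = 0.124431695172… mol; 92.38 has 4 s.f., so the result keeps min(3, 4) = 3 s.f.
Rounded to 3 significant figures: 0.124 mol.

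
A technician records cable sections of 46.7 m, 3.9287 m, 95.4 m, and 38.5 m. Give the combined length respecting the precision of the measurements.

46.7 m + 3.9287 m + 95.4 m + 38.5 m = 184.5287 m.
Addition/subtraction keeps the fewest decimal places: 46.7 → 1 decimal place, 3.9287 → 4 decimal places, 95.4 → 1 decimal place, 38.5 → 1 decimal place; limit is 1.
Rounded to 1 decimal place: 184.5 m.

184.5 m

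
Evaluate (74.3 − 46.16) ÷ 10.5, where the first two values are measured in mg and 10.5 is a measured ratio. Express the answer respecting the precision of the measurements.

2.68 mg

74.3 mg − 46.16 mg = 28.14 mg; the difference is limited to 1 decimal place (3 s.f.).
Carrying full precision, 28.14 ÷ 10.5 = 2.68 mg; 10.5 has 3 s.f., so the result keeps min(3, 3) = 3 s.f.
Rounded to 3 significant figures: 2.68 mg.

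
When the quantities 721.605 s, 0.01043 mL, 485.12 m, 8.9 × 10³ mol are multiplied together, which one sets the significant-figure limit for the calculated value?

721.605 s → 6 s.f.; 0.01043 mL → 4 s.f.; 485.12 m → 5 s.f.; 8.9 × 10³ mol → 2 s.f.
The fewest is 2 significant figures, from 8.9 × 10³ mol.

8.9 × 10³ mol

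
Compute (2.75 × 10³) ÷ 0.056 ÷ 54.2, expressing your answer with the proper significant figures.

(2.75 × 10³) ÷ 0.056 ÷ 54.2 = 906.035846073…
Multiplication/division keeps the fewest significant figures: 2.75 × 10³ → 3 s.f., 0.056 → 2 s.f., 54.2 → 3 s.f.; limit is 2.
Rounded to 2 significant figures: 9.1 × 10².

9.1 × 10²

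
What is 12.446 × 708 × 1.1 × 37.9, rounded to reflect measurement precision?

3.7 × 10^5

12.446 × 708 × 1.1 × 37.9 = 367362.60792
Multiplication/division keeps the fewest significant figures: 12.446 → 5 s.f., 708 → 3 s.f., 1.1 → 2 s.f., 37.9 → 3 s.f.; limit is 2.
Rounded to 2 significant figures: 3.7 × 10^5.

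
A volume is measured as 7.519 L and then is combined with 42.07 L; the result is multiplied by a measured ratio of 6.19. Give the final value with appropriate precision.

7.519 L + 42.07 L = 49.589 L; the sum is limited to 2 decimal places (4 s.f.).
Carrying full precision, 49.589 × 6.19 = 306.95591 L; 6.19 has 3 s.f., so the result keeps min(4, 3) = 3 s.f.
Rounded to 3 significant figures: 307 L.

307 L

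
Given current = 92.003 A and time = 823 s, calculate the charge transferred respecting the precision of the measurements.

charge transferred = 92.003 A × 823 s = 75718.469 C.
92.003 has 5 significant figures; 823 has 3.
Division/multiplication keeps the fewest: 3 significant figures.
Rounded: 7.57 × 10^4 C.

7.57 × 10^4 C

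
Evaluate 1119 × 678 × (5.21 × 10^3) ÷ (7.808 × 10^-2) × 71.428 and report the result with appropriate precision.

3.62 × 10^12

1119 × 678 × (5.21 × 10^3) ÷ (7.808 × 10^-2) × 71.428 = 3.6159814093 × 10^12…
Multiplication/division keeps the fewest significant figures: 1119 → 4 s.f., 678 → 3 s.f., 5.21 × 10^3 → 3 s.f., 7.808 × 10^-2 → 4 s.f., 71.428 → 5 s.f.; limit is 3.
Rounded to 3 significant figures: 3.62 × 10^12.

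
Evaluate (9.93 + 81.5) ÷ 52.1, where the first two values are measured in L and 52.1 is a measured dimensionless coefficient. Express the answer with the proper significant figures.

9.93 L + 81.5 L = 91.43 L; the sum is limited to 1 decimal place (3 s.f.).
Carrying full precision, 91.43 ÷ 52.1 = 1.75489443378… L; 52.1 has 3 s.f., so the result keeps min(3, 3) = 3 s.f.
Rounded to 3 significant figures: 1.75 L.

1.75 L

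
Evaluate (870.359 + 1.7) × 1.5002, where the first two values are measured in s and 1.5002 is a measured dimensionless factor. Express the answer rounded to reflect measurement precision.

870.359 s + 1.7 s = 872.059 s; the sum is limited to 1 decimal place (4 s.f.).
Carrying full precision, 872.059 × 1.5002 = 1308.2629118 s; 1.5002 has 5 s.f., so the result keeps min(4, 5) = 4 s.f.
Rounded to 4 significant figures: 1308 s.

1308 s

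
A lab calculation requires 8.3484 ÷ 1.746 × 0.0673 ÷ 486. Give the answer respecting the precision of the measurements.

6.62 × 10^-4

8.3484 ÷ 1.746 × 0.0673 ÷ 486 = 0.00066212167494…
Multiplication/division keeps the fewest significant figures: 8.3484 → 5 s.f., 1.746 → 4 s.f., 0.0673 → 3 s.f., 486 → 3 s.f.; limit is 3.
Rounded to 3 significant figures: 6.62 × 10^-4.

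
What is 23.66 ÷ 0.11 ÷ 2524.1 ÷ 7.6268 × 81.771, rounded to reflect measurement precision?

23.66 ÷ 0.11 ÷ 2524.1 ÷ 7.6268 × 81.771 = 0.913634412861…
Multiplication/division keeps the fewest significant figures: 23.66 → 4 s.f., 0.11 → 2 s.f., 2524.1 → 5 s.f., 7.6268 → 5 s.f., 81.771 → 5 s.f.; limit is 2.
Rounded to 2 significant figures: 0.91.

0.91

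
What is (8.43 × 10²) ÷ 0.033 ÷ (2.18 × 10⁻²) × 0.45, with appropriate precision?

(8.43 × 10²) ÷ 0.033 ÷ (2.18 × 10⁻²) × 0.45 = 527314.428691…
Multiplication/division keeps the fewest significant figures: 8.43 × 10² → 3 s.f., 0.033 → 2 s.f., 2.18 × 10⁻² → 3 s.f., 0.45 → 2 s.f.; limit is 2.
Rounded to 2 significant figures: 5.3 × 10⁵.

5.3 × 10⁵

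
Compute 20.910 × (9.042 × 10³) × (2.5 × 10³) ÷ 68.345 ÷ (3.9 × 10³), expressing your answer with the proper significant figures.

1.8 × 10³

20.910 × (9.042 × 10³) × (2.5 × 10³) ÷ 68.345 ÷ (3.9 × 10³) = 1773.32031492…
Multiplication/division keeps the fewest significant figures: 20.910 → 5 s.f., 9.042 × 10³ → 4 s.f., 2.5 × 10³ → 2 s.f., 68.345 → 5 s.f., 3.9 × 10³ → 2 s.f.; limit is 2.
Rounded to 2 significant figures: 1.8 × 10³.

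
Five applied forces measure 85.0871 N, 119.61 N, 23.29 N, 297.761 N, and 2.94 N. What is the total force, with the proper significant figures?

528.69 N

85.0871 N + 119.61 N + 23.29 N + 297.761 N + 2.94 N = 528.6881 N.
Addition/subtraction keeps the fewest decimal places: 85.0871 → 4 decimal places, 119.61 → 2 decimal places, 23.29 → 2 decimal places, 297.761 → 3 decimal places, 2.94 → 2 decimal places; limit is 2.
Rounded to 2 decimal places: 528.69 N.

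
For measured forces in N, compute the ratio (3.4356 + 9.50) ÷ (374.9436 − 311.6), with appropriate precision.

3.4356 + 9.50 = 12.9356, limited to 2 d.p. → 4 s.f.; 374.9436 − 311.6 = 63.3436, limited to 1 d.p. → 3 s.f.
Carrying full precision, 12.9356 ÷ 63.3436 = 0.204213211753…; keep min(4, 3) = 3 s.f.
Rounded to 3 significant figures: 0.204.

0.204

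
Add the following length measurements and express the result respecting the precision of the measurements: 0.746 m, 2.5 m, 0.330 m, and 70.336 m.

0.746 m + 2.5 m + 0.330 m + 70.336 m = 73.912 m.
Addition/subtraction keeps the fewest decimal places: 0.746 → 3 decimal places, 2.5 → 1 decimal place, 0.330 → 3 decimal places, 70.336 → 3 decimal places; limit is 1.
Rounded to 1 decimal place: 73.9 m.

73.9 m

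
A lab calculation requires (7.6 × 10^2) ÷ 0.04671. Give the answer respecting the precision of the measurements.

1.6 × 10^4

(7.6 × 10^2) ÷ 0.04671 = 16270.605866…
Multiplication/division keeps the fewest significant figures: 7.6 × 10^2 → 2 s.f., 0.04671 → 4 s.f.; limit is 2.
Rounded to 2 significant figures: 1.6 × 10^4.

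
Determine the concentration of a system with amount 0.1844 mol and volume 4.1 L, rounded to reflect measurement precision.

concentration = 0.1844 mol ÷ 4.1 L = 0.0449756097561… mol/L.
0.1844 has 4 significant figures; 4.1 has 2.
Division/multiplication keeps the fewest: 2 significant figures.
Rounded: 0.045 mol/L.

0.045 mol/L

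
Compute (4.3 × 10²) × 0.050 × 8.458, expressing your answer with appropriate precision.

1.8 × 10²

(4.3 × 10²) × 0.050 × 8.458 = 181.847
Multiplication/division keeps the fewest significant figures: 4.3 × 10² → 2 s.f., 0.050 → 2 s.f., 8.458 → 4 s.f.; limit is 2.
Rounded to 2 significant figures: 1.8 × 10².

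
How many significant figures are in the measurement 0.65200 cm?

5

0.65200: leading zeros are not significant; trailing zeros after a decimal point are significant.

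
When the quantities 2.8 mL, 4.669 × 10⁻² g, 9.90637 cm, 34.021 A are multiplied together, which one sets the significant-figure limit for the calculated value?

2.8 mL

2.8 mL → 2 s.f.; 4.669 × 10⁻² g → 4 s.f.; 9.90637 cm → 6 s.f.; 34.021 A → 5 s.f.
The fewest is 2 significant figures, from 2.8 mL.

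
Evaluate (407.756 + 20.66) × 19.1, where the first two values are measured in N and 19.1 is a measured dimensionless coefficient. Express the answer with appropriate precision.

8.18 × 10^3 N

407.756 N + 20.66 N = 428.416 N; the sum is limited to 2 decimal places (5 s.f.).
Carrying full precision, 428.416 × 19.1 = 8182.7456 N; 19.1 has 3 s.f., so the result keeps min(5, 3) = 3 s.f.
Rounded to 3 significant figures: 8.18 × 10^3 N.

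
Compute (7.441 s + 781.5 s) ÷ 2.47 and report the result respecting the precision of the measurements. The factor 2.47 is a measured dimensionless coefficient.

319 s

7.441 s + 781.5 s = 788.941 s; the sum is limited to 1 decimal place (4 s.f.).
Carrying full precision, 788.941 ÷ 2.47 = 319.409311741… s; 2.47 has 3 s.f., so the result keeps min(4, 3) = 3 s.f.
Rounded to 3 significant figures: 319 s.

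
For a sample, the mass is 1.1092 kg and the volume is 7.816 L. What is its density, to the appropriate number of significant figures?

density = 1.1092 kg ÷ 7.816 L = 0.141914022518… kg/L.
1.1092 has 5 significant figures; 7.816 has 4.
Division/multiplication keeps the fewest: 4 significant figures.
Rounded: 0.1419 kg/L.

0.1419 kg/L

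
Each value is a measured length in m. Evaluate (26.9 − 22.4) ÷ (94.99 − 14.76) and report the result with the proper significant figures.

26.9 − 22.4 = 4.5, limited to 1 d.p. → 2 s.f.; 94.99 − 14.76 = 80.23, limited to 2 d.p. → 4 s.f.
Carrying full precision, 4.5 ÷ 80.23 = 0.0560887448585…; keep min(2, 4) = 2 s.f.
Rounded to 2 significant figures: 0.056.

0.056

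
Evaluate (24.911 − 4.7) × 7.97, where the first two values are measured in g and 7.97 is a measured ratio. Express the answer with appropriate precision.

24.911 g − 4.7 g = 20.211 g; the difference is limited to 1 decimal place (3 s.f.).
Carrying full precision, 20.211 × 7.97 = 161.08167 g; 7.97 has 3 s.f., so the result keeps min(3, 3) = 3 s.f.
Rounded to 3 significant figures: 161 g.

161 g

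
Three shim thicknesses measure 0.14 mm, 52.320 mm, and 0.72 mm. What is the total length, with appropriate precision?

0.14 mm + 52.320 mm + 0.72 mm = 53.180 mm.
Addition/subtraction keeps the fewest decimal places: 0.14 → 2 decimal places, 52.320 → 3 decimal places, 0.72 → 2 decimal places; limit is 2.
Rounded to 2 decimal places: 53.18 mm.

53.18 mm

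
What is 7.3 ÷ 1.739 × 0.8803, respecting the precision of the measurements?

3.7

7.3 ÷ 1.739 × 0.8803 = 3.69533640023…
Multiplication/division keeps the fewest significant figures: 7.3 → 2 s.f., 1.739 → 4 s.f., 0.8803 → 4 s.f.; limit is 2.
Rounded to 2 significant figures: 3.7.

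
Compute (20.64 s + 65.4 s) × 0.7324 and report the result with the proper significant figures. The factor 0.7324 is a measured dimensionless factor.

63.0 s

20.64 s + 65.4 s = 86.04 s; the sum is limited to 1 decimal place (3 s.f.).
Carrying full precision, 86.04 × 0.7324 = 63.015696 s; 0.7324 has 4 s.f., so the result keeps min(3, 4) = 3 s.f.
Rounded to 3 significant figures: 63.0 s.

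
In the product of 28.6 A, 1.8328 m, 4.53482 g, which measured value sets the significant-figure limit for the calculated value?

28.6 A → 3 s.f.; 1.8328 m → 5 s.f.; 4.53482 g → 6 s.f.
The fewest is 3 significant figures, from 28.6 A.

28.6 A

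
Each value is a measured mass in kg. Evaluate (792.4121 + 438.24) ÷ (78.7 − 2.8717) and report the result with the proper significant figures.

16.2

792.4121 + 438.24 = 1230.6521, limited to 2 d.p. → 6 s.f.; 78.7 − 2.8717 = 75.8283, limited to 1 d.p. → 3 s.f.
Carrying full precision, 1230.6521 ÷ 75.8283 = 16.2294565485…; keep min(6, 3) = 3 s.f.
Rounded to 3 significant figures: 16.2.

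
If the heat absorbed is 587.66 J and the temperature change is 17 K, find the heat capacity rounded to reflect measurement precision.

heat capacity = 587.66 J ÷ 17 K = 34.5682352941… J/K.
587.66 has 5 significant figures; 17 has 2.
Division/multiplication keeps the fewest: 2 significant figures.
Rounded: 35 J/K.

35 J/K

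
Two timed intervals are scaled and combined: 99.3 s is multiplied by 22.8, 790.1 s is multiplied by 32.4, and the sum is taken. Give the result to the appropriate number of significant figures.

99.3 × 22.8 = 2264.04 → 2.26 × 10^3 s (3 s.f., last digit at the 10^1 place).
790.1 × 32.4 = 25599.24 → 2.56 × 10^4 s (3 s.f., last digit at the 10^2 place).
Sum: 27863.28 s; keep the coarser place, 10^2.
Result: 2.79 × 10^4 s.

2.79 × 10^4 s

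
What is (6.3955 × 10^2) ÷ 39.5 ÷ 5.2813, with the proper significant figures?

3.07

(6.3955 × 10^2) ÷ 39.5 ÷ 5.2813 = 3.06574881952…
Multiplication/division keeps the fewest significant figures: 6.3955 × 10^2 → 5 s.f., 39.5 → 3 s.f., 5.2813 → 5 s.f.; limit is 3.
Rounded to 3 significant figures: 3.07.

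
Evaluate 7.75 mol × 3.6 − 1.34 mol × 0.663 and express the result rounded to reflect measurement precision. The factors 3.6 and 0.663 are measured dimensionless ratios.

7.75 × 3.6 = 27.9 → 28 mol (2 s.f., last digit at the 10^0 place).
1.34 × 0.663 = 0.88842 → 0.888 mol (3 s.f., last digit at the 10^-3 place).
Difference: 27.01158 mol; keep the coarser place, 10^0.
Result: 27 mol.

27 mol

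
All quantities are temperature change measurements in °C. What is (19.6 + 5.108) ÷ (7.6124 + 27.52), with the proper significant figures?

0.703

19.6 + 5.108 = 24.708, limited to 1 d.p. → 3 s.f.; 7.6124 + 27.52 = 35.1324, limited to 2 d.p. → 4 s.f.
Carrying full precision, 24.708 ÷ 35.1324 = 0.703282440141…; keep min(3, 4) = 3 s.f.
Rounded to 3 significant figures: 0.703.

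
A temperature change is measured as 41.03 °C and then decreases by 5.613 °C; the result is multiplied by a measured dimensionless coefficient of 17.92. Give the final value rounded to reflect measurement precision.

634.7 °C

41.03 °C − 5.613 °C = 35.417 °C; the difference is limited to 2 decimal places (4 s.f.).
Carrying full precision, 35.417 × 17.92 = 634.67264 °C; 17.92 has 4 s.f., so the result keeps min(4, 4) = 4 s.f.
Rounded to 4 significant figures: 634.7 °C.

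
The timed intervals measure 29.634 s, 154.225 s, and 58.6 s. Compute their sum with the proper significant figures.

29.634 s + 154.225 s + 58.6 s = 242.459 s.
Addition/subtraction keeps the fewest decimal places: 29.634 → 3 decimal places, 154.225 → 3 decimal places, 58.6 → 1 decimal place; limit is 1.
Rounded to 1 decimal place: 242.5 s.

242.5 s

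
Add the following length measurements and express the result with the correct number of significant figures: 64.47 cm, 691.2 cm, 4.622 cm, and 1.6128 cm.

64.47 cm + 691.2 cm + 4.622 cm + 1.6128 cm = 761.9048 cm.
Addition/subtraction keeps the fewest decimal places: 64.47 → 2 decimal places, 691.2 → 1 decimal place, 4.622 → 3 decimal places, 1.6128 → 4 decimal places; limit is 1.
Rounded to 1 decimal place: 761.9 cm.

761.9 cm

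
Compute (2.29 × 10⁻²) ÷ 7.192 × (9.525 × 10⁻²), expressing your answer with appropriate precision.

3.03 × 10⁻⁴

(2.29 × 10⁻²) ÷ 7.192 × (9.525 × 10⁻²) = 0.000303284899889…
Multiplication/division keeps the fewest significant figures: 2.29 × 10⁻² → 3 s.f., 7.192 → 4 s.f., 9.525 × 10⁻² → 4 s.f.; limit is 3.
Rounded to 3 significant figures: 3.03 × 10⁻⁴.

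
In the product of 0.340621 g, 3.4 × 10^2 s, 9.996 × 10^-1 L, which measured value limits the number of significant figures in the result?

0.340621 g → 6 s.f.; 3.4 × 10^2 s → 2 s.f.; 9.996 × 10^-1 L → 4 s.f.
The fewest is 2 significant figures, from 3.4 × 10^2 s.

3.4 × 10^2 s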